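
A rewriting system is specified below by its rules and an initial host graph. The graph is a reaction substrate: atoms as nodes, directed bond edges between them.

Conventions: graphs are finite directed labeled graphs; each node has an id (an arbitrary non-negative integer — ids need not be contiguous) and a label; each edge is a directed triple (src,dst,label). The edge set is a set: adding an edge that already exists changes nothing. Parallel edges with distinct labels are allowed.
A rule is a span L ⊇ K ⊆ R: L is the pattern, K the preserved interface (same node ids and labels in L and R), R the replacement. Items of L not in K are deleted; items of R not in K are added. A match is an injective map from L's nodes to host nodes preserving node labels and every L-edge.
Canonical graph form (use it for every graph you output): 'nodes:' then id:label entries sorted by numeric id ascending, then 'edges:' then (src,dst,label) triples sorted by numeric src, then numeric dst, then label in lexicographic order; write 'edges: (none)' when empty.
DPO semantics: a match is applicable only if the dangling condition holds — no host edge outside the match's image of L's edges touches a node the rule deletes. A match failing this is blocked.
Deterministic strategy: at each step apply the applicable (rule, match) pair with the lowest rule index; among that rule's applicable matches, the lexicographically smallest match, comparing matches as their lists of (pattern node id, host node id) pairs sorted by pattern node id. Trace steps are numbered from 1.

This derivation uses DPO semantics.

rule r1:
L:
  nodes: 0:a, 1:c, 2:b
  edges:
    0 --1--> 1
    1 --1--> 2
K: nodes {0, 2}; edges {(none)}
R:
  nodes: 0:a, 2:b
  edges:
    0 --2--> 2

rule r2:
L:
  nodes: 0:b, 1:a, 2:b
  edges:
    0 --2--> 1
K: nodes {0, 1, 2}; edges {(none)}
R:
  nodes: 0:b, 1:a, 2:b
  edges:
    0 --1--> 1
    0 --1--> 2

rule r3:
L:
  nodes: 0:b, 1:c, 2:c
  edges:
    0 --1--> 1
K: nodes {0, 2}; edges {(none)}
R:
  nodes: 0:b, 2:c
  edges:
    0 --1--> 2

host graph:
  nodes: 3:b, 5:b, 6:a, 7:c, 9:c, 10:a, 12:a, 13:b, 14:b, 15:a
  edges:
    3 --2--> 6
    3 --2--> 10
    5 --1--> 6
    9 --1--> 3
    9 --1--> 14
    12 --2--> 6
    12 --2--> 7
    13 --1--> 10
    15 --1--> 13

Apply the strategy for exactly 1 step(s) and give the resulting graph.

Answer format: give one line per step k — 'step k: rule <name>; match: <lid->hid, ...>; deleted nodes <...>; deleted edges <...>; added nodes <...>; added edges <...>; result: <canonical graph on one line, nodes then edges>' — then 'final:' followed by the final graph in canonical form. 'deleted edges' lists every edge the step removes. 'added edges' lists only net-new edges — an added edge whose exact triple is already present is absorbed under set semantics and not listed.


step 1: rule r2; match: 0->3, 1->6, 2->5; deleted nodes (none); deleted edges (3,6,2); added nodes (none); added edges (3,5,1); (3,6,1); result: nodes: 3:b, 5:b, 6:a, 7:c, 9:c, 10:a, 12:a, 13:b, 14:b, 15:a edges: (3,5,1); (3,6,1); (3,10,2); (5,6,1); (9,3,1); (9,14,1); (12,6,2); (12,7,2); (13,10,1); (15,13,1)
final:
nodes: 3:b, 5:b, 6:a, 7:c, 9:c, 10:a, 12:a, 13:b, 14:b, 15:a
edges: (3,5,1); (3,6,1); (3,10,2); (5,6,1); (9,3,1); (9,14,1); (12,6,2); (12,7,2); (13,10,1); (15,13,1)


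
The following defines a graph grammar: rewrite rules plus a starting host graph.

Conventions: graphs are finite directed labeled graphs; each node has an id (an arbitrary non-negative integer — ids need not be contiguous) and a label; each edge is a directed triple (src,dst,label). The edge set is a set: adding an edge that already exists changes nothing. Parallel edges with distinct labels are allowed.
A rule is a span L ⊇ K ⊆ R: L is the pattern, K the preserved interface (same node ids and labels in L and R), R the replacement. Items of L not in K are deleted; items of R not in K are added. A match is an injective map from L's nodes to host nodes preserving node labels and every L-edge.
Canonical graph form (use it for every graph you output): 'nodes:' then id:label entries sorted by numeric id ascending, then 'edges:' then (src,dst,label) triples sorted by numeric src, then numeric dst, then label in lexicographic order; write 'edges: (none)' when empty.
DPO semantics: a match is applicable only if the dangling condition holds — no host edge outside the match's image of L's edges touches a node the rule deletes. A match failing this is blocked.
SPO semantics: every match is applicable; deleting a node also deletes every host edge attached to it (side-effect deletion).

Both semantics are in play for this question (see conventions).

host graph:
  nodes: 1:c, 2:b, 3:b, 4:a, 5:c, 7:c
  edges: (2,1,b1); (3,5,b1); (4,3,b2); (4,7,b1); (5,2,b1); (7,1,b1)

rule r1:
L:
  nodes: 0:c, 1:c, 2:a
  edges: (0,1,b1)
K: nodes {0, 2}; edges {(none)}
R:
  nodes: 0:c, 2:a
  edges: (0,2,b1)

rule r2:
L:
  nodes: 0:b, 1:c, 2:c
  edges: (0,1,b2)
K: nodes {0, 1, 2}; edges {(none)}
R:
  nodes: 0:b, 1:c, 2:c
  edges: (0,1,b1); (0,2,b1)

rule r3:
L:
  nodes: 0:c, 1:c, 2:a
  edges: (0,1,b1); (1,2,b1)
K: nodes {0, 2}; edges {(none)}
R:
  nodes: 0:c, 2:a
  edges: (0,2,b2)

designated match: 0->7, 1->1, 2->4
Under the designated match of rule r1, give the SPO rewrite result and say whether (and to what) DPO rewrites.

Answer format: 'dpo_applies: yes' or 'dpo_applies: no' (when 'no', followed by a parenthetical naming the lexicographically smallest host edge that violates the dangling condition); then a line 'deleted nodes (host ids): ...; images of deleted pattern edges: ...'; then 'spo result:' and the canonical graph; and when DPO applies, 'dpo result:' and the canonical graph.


dpo_applies: no
(the rule deletes node 1, which keeps host edge (2,1,b1) outside the match image — the dangling condition fails, DPO blocks; SPO proceeds and side-deletes such edges)
deleted nodes (host ids): 1; images of deleted pattern edges: (7,1,b1)
spo result:
nodes: 2:b, 3:b, 4:a, 5:c, 7:c
edges: (3,5,b1); (4,3,b2); (4,7,b1); (5,2,b1); (7,4,b1)


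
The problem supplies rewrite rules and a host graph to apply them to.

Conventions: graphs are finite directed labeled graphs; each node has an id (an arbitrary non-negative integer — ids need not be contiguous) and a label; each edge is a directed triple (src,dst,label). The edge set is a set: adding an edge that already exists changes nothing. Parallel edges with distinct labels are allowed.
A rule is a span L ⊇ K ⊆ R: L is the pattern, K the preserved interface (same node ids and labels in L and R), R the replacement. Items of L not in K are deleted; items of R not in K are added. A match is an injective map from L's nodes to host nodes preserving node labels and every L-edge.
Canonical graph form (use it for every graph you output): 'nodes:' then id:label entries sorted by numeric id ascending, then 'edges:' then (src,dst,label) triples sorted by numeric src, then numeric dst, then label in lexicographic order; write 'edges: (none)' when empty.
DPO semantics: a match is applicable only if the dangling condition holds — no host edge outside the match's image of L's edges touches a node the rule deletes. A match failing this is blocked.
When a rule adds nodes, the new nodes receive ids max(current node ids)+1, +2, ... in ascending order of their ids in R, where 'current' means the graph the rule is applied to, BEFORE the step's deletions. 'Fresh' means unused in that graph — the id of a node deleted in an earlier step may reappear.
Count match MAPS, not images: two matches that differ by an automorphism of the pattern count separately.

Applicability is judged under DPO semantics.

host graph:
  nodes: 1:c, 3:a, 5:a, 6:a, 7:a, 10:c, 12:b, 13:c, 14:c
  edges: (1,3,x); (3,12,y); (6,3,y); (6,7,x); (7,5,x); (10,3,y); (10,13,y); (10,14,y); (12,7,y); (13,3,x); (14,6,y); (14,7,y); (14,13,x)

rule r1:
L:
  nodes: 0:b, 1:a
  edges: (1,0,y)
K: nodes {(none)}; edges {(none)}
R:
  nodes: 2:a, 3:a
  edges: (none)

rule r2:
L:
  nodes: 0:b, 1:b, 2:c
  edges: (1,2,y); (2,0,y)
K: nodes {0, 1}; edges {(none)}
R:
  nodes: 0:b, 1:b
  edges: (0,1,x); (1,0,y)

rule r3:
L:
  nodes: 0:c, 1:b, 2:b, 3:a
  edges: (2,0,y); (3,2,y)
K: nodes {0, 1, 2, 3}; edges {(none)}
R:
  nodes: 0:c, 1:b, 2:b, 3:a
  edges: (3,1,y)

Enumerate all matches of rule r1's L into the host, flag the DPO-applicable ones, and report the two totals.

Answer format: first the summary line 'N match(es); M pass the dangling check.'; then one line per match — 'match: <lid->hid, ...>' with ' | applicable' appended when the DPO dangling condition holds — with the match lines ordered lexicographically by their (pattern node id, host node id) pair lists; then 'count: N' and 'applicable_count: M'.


1 match(es); 0 pass the dangling check.
match: 0->12, 1->3
count: 1
applicable_count: 0


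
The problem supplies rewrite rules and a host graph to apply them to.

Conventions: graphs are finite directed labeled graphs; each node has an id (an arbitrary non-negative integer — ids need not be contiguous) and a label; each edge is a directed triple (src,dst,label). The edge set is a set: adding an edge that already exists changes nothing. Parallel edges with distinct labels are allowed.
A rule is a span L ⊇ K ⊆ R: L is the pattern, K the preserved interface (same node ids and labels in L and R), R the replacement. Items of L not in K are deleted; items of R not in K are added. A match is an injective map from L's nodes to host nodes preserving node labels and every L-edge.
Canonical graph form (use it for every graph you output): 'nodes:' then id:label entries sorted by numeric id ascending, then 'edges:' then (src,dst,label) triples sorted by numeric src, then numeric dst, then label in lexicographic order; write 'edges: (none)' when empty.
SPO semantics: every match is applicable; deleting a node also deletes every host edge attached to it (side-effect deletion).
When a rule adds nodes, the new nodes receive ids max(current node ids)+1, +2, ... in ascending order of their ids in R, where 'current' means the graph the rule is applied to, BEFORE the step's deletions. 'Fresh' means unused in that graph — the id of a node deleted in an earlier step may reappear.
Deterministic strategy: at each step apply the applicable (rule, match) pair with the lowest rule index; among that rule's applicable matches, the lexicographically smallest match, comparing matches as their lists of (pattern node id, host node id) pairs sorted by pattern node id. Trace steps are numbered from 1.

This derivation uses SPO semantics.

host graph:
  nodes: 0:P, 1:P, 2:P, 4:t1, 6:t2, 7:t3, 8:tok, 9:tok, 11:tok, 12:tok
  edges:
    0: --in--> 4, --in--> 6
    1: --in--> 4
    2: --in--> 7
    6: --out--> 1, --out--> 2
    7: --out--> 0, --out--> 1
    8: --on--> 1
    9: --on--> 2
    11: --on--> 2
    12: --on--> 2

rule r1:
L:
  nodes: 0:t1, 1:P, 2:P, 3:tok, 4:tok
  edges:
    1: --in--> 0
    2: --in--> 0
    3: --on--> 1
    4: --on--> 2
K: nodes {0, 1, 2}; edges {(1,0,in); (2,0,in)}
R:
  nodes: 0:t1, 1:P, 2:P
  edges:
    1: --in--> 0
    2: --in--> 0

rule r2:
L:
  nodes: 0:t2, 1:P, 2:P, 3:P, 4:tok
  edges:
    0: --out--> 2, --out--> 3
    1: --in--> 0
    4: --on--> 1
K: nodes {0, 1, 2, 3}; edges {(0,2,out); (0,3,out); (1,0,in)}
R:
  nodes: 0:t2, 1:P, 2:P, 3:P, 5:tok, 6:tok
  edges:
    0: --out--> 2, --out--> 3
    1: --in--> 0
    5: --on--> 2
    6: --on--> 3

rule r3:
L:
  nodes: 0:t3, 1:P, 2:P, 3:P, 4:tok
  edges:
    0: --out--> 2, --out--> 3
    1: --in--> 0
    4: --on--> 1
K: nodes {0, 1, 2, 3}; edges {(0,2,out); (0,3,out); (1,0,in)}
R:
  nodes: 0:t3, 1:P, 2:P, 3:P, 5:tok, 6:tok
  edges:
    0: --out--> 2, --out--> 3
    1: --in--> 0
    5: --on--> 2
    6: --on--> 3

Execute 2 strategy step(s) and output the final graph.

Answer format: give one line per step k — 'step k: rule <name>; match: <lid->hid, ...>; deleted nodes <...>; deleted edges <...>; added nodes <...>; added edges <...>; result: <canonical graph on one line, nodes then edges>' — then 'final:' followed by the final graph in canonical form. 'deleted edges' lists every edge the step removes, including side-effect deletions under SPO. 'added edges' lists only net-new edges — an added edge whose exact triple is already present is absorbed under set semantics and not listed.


step 1: rule r3; match: 0->7, 1->2, 2->0, 3->1, 4->9; deleted nodes 9; deleted edges (9,2,on); added nodes 13, 14; added edges (13,0,on); (14,1,on); result: nodes: 0:P, 1:P, 2:P, 4:t1, 6:t2, 7:t3, 8:tok, 11:tok, 12:tok, 13:tok, 14:tok edges: (0,4,in); (0,6,in); (1,4,in); (2,7,in); (6,1,out); (6,2,out); (7,0,out); (7,1,out); (8,1,on); (11,2,on); (12,2,on); (13,0,on); (14,1,on)
step 2: rule r1; match: 0->4, 1->0, 2->1, 3->13, 4->8; deleted nodes 8, 13; deleted edges (8,1,on); (13,0,on); added nodes (none); added edges (none); result: nodes: 0:P, 1:P, 2:P, 4:t1, 6:t2, 7:t3, 11:tok, 12:tok, 14:tok edges: (0,4,in); (0,6,in); (1,4,in); (2,7,in); (6,1,out); (6,2,out); (7,0,out); (7,1,out); (11,2,on); (12,2,on); (14,1,on)
final:
nodes: 0:P, 1:P, 2:P, 4:t1, 6:t2, 7:t3, 11:tok, 12:tok, 14:tok
edges: (0,4,in); (0,6,in); (1,4,in); (2,7,in); (6,1,out); (6,2,out); (7,0,out); (7,1,out); (11,2,on); (12,2,on); (14,1,on)


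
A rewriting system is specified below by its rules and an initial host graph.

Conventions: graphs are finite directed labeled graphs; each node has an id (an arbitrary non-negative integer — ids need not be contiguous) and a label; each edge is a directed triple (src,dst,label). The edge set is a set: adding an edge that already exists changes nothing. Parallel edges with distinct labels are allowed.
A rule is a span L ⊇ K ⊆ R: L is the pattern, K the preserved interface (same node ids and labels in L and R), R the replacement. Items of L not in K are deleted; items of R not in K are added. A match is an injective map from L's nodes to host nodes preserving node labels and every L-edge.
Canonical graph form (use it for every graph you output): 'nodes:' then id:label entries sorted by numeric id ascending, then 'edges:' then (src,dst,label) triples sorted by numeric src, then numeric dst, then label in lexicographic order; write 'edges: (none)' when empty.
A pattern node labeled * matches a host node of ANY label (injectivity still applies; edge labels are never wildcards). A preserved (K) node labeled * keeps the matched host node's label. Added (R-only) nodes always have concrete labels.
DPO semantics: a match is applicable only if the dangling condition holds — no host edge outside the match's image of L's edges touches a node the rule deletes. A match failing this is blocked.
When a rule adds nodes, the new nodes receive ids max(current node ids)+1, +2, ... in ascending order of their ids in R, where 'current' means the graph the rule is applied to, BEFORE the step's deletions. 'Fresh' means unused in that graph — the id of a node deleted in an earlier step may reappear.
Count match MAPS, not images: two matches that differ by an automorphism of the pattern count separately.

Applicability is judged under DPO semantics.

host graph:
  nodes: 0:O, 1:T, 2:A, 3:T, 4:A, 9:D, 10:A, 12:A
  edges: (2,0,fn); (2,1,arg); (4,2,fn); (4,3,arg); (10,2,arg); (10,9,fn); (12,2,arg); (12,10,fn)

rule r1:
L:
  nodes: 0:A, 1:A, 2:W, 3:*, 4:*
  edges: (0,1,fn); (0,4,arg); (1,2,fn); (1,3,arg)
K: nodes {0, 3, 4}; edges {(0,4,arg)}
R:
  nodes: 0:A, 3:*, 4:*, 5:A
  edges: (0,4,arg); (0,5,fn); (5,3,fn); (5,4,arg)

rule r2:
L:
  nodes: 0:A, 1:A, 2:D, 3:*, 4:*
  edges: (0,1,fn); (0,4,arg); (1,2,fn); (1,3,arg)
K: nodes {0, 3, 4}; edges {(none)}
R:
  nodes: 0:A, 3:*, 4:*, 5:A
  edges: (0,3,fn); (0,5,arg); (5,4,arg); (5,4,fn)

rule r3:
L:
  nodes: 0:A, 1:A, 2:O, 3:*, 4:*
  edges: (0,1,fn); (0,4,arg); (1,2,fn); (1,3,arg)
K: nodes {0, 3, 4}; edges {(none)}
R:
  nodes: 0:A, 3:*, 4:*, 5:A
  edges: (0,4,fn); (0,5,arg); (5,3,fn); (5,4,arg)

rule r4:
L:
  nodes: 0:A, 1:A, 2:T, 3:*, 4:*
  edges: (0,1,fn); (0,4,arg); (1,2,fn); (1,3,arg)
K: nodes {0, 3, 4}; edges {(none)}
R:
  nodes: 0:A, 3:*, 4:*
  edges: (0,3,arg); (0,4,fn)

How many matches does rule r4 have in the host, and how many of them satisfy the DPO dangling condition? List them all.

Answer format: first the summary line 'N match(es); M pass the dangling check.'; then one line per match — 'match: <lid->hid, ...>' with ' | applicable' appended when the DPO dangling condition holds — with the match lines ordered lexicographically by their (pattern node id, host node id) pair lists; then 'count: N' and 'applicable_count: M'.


0 match(es); 0 pass the dangling check.
count: 0
applicable_count: 0


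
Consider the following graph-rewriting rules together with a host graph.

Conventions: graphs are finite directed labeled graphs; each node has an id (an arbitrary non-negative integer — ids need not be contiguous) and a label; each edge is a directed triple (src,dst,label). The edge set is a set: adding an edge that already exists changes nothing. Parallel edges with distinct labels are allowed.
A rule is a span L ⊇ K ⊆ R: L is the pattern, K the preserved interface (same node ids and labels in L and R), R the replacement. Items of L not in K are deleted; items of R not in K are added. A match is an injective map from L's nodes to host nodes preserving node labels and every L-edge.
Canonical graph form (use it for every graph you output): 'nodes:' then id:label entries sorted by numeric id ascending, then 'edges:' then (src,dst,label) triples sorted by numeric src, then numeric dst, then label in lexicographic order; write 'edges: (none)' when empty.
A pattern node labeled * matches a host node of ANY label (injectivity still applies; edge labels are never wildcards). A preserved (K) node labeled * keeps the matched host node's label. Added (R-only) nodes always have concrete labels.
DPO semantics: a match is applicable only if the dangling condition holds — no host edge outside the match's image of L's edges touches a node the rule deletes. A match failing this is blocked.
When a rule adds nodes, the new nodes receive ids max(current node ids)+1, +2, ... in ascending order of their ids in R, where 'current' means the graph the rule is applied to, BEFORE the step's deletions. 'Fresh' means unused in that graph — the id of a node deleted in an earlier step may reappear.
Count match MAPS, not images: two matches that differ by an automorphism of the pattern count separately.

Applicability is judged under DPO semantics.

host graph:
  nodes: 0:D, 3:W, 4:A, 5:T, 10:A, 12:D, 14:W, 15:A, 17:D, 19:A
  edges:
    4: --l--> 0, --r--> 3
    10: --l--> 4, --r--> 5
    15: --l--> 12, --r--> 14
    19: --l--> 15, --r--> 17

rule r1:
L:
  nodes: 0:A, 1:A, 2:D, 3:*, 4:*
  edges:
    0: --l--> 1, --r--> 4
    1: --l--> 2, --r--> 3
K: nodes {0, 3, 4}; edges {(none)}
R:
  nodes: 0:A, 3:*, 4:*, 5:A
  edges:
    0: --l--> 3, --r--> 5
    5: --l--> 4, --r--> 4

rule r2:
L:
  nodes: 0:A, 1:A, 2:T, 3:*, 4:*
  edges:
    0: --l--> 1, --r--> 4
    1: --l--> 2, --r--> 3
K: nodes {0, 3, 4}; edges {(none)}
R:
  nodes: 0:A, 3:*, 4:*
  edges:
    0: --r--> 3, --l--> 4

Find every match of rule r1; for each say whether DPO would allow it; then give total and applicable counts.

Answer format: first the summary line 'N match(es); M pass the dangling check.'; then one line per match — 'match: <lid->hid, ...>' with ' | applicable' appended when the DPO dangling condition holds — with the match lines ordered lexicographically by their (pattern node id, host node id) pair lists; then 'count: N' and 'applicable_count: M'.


2 match(es); 2 pass the dangling check.
match: 0->10, 1->4, 2->0, 3->3, 4->5 | applicable
match: 0->19, 1->15, 2->12, 3->14, 4->17 | applicable
count: 2
applicable_count: 2


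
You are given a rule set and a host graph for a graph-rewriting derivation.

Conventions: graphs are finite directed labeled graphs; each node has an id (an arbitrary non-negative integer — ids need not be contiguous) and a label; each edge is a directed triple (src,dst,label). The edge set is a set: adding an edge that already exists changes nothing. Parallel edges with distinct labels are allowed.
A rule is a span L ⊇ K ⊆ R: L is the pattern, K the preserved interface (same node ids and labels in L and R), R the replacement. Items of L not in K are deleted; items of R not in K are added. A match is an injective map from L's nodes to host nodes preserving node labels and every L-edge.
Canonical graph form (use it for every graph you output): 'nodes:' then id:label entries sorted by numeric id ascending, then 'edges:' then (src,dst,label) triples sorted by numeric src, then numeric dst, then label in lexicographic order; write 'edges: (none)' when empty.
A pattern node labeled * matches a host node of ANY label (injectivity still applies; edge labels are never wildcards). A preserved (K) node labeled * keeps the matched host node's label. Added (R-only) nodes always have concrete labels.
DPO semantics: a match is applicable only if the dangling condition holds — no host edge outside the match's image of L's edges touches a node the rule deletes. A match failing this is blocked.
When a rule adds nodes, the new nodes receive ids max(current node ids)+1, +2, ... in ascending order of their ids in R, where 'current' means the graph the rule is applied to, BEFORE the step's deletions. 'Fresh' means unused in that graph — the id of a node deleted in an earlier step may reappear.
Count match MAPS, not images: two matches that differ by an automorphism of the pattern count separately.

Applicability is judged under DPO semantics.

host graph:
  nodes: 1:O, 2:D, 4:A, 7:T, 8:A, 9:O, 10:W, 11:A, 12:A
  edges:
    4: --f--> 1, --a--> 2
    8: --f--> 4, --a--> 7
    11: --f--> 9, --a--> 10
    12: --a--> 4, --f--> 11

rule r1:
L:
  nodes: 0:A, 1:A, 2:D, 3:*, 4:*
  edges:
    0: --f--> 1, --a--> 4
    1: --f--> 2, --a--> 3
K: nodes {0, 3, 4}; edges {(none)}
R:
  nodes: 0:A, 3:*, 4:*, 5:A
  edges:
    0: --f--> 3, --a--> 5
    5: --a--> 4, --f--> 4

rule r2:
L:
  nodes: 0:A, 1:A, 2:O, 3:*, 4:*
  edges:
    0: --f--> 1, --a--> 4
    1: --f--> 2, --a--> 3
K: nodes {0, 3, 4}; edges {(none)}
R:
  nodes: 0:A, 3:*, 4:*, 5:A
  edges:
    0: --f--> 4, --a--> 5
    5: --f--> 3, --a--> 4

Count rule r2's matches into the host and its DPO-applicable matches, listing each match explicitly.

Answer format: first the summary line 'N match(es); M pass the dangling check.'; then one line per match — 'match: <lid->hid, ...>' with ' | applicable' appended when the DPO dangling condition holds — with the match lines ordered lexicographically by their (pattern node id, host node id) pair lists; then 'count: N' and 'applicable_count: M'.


2 match(es); 1 pass the dangling check.
match: 0->8, 1->4, 2->1, 3->2, 4->7
match: 0->12, 1->11, 2->9, 3->10, 4->4 | applicable
count: 2
applicable_count: 1


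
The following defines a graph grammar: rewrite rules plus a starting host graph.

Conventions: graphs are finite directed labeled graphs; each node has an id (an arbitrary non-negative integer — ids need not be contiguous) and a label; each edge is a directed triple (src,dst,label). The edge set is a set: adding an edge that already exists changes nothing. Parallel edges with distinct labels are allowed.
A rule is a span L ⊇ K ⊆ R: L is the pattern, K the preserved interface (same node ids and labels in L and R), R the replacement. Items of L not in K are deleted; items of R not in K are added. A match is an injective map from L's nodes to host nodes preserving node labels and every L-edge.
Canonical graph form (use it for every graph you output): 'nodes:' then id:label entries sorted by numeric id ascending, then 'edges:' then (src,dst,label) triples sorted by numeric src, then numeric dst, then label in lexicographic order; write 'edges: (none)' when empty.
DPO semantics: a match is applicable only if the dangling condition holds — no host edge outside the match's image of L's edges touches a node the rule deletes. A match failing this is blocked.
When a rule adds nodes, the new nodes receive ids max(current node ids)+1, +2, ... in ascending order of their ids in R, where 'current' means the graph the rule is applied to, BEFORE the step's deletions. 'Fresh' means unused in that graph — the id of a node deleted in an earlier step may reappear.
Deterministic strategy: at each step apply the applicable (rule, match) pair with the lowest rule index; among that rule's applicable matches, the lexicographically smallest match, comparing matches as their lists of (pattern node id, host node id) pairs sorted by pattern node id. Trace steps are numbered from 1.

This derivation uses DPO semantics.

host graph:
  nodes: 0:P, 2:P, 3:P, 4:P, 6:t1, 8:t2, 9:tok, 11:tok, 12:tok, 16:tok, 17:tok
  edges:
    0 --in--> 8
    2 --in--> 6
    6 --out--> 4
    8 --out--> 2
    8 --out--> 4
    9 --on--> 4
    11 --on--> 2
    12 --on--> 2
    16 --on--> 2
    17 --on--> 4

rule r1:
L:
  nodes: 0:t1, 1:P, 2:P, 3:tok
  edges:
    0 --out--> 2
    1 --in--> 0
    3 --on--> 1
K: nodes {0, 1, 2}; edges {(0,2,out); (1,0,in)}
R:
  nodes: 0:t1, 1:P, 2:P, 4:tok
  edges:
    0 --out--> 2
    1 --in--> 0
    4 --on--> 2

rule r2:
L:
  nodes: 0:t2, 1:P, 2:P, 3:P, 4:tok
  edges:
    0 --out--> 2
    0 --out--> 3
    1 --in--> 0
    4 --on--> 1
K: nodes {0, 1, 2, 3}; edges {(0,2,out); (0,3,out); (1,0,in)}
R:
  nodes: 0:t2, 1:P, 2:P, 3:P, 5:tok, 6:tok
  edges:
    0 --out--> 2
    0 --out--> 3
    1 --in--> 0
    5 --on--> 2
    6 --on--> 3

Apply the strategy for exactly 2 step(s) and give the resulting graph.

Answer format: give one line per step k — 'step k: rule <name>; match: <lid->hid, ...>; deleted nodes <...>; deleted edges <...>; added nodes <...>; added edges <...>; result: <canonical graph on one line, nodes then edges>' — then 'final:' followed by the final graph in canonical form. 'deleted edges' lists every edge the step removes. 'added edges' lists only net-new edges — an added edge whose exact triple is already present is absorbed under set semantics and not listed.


step 1: rule r1; match: 0->6, 1->2, 2->4, 3->11; deleted nodes 11; deleted edges (11,2,on); added nodes 18; added edges (18,4,on); result: nodes: 0:P, 2:P, 3:P, 4:P, 6:t1, 8:t2, 9:tok, 12:tok, 16:tok, 17:tok, 18:tok edges: (0,8,in); (2,6,in); (6,4,out); (8,2,out); (8,4,out); (9,4,on); (12,2,on); (16,2,on); (17,4,on); (18,4,on)
step 2: rule r1; match: 0->6, 1->2, 2->4, 3->12; deleted nodes 12; deleted edges (12,2,on); added nodes 19; added edges (19,4,on); result: nodes: 0:P, 2:P, 3:P, 4:P, 6:t1, 8:t2, 9:tok, 16:tok, 17:tok, 18:tok, 19:tok edges: (0,8,in); (2,6,in); (6,4,out); (8,2,out); (8,4,out); (9,4,on); (16,2,on); (17,4,on); (18,4,on); (19,4,on)
final:
nodes: 0:P, 2:P, 3:P, 4:P, 6:t1, 8:t2, 9:tok, 16:tok, 17:tok, 18:tok, 19:tok
edges: (0,8,in); (2,6,in); (6,4,out); (8,2,out); (8,4,out); (9,4,on); (16,2,on); (17,4,on); (18,4,on); (19,4,on)


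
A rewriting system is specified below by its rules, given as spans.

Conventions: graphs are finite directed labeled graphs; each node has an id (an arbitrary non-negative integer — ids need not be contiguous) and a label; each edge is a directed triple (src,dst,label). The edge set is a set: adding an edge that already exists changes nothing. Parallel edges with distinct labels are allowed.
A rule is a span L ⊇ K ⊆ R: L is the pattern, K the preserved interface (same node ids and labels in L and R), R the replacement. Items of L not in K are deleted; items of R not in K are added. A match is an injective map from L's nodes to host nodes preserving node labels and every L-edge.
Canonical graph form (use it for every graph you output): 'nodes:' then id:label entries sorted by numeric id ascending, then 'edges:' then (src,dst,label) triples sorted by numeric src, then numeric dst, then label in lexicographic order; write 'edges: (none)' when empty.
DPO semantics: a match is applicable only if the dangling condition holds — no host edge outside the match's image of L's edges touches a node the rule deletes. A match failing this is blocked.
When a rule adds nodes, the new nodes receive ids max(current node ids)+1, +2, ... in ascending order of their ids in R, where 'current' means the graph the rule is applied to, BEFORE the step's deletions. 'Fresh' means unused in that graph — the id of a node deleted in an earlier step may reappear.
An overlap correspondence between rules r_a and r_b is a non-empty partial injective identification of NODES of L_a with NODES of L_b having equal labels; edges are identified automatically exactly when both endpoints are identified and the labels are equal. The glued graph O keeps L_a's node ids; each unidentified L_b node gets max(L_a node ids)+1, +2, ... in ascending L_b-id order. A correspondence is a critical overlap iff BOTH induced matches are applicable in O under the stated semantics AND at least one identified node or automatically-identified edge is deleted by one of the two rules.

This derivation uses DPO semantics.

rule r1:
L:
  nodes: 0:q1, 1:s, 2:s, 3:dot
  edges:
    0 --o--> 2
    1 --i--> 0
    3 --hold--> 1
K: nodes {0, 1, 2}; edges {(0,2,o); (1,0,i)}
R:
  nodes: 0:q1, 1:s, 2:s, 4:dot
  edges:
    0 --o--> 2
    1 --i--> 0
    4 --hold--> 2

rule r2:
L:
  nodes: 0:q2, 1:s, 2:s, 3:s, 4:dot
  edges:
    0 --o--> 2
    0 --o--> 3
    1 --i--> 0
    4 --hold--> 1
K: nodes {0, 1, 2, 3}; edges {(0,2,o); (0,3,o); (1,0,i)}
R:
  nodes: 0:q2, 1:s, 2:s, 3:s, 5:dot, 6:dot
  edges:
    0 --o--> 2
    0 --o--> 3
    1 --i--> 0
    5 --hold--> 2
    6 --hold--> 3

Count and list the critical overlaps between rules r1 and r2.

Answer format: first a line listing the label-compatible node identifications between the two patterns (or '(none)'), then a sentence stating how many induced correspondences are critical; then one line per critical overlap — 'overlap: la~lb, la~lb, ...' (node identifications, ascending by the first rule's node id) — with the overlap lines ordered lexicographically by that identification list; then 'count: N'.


label-compatible node identifications between L(r1) and L(r2): 1~1, 1~2, 1~3, 2~1, 2~2, 2~3, 3~4
3 of the induced correspondences are critical overlaps of r1 and r2.
overlap: 1~1, 2~2, 3~4
overlap: 1~1, 2~3, 3~4
overlap: 1~1, 3~4
count: 3


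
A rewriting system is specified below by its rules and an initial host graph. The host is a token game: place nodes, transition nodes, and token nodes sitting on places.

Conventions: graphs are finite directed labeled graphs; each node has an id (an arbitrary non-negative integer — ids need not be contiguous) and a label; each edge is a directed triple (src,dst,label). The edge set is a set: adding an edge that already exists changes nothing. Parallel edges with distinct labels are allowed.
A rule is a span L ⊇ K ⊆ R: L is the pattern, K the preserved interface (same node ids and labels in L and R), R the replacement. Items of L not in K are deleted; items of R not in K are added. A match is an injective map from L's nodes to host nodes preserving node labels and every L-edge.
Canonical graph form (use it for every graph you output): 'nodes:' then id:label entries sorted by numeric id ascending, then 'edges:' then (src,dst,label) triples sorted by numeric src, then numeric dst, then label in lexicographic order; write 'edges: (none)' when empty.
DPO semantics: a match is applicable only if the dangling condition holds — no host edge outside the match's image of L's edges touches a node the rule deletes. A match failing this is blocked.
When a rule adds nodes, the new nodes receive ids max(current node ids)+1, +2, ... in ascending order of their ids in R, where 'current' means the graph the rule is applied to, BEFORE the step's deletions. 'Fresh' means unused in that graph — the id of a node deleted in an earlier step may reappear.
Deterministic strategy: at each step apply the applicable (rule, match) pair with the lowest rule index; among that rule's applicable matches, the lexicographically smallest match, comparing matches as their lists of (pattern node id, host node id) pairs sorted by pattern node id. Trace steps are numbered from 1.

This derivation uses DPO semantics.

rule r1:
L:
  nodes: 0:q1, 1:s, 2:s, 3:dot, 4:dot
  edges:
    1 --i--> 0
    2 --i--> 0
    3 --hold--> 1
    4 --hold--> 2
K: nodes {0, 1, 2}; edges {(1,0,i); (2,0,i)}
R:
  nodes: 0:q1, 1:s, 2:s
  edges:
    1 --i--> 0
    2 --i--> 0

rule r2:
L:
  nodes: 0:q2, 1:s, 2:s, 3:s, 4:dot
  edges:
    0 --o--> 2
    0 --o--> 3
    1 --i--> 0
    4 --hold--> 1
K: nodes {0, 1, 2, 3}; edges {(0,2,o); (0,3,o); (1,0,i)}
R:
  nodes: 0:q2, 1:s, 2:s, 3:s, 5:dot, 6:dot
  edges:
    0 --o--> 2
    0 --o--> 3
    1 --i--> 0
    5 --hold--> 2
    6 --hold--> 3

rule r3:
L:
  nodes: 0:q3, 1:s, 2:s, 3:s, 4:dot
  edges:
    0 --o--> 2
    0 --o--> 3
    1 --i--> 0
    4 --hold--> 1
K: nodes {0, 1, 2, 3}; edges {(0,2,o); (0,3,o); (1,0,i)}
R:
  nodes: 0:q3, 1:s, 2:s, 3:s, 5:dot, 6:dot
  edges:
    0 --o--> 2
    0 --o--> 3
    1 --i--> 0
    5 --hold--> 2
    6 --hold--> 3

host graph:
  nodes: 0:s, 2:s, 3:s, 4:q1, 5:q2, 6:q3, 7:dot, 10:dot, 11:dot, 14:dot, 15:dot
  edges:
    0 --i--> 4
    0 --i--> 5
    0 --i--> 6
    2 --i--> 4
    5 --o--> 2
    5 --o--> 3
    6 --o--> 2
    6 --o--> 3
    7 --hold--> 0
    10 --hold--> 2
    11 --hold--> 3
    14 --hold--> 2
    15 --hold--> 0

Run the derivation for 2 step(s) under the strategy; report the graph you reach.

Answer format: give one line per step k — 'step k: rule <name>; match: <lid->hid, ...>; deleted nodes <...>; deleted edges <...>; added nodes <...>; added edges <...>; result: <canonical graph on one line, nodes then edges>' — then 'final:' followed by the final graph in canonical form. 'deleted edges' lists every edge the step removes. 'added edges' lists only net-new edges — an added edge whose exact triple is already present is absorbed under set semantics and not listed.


step 1: rule r1; match: 0->4, 1->0, 2->2, 3->7, 4->10; deleted nodes 7, 10; deleted edges (7,0,hold); (10,2,hold); added nodes (none); added edges (none); result: nodes: 0:s, 2:s, 3:s, 4:q1, 5:q2, 6:q3, 11:dot, 14:dot, 15:dot edges: (0,4,i); (0,5,i); (0,6,i); (2,4,i); (5,2,o); (5,3,o); (6,2,o); (6,3,o); (11,3,hold); (14,2,hold); (15,0,hold)
step 2: rule r1; match: 0->4, 1->0, 2->2, 3->15, 4->14; deleted nodes 14, 15; deleted edges (14,2,hold); (15,0,hold); added nodes (none); added edges (none); result: nodes: 0:s, 2:s, 3:s, 4:q1, 5:q2, 6:q3, 11:dot edges: (0,4,i); (0,5,i); (0,6,i); (2,4,i); (5,2,o); (5,3,o); (6,2,o); (6,3,o); (11,3,hold)
final:
nodes: 0:s, 2:s, 3:s, 4:q1, 5:q2, 6:q3, 11:dot
edges: (0,4,i); (0,5,i); (0,6,i); (2,4,i); (5,2,o); (5,3,o); (6,2,o); (6,3,o); (11,3,hold)


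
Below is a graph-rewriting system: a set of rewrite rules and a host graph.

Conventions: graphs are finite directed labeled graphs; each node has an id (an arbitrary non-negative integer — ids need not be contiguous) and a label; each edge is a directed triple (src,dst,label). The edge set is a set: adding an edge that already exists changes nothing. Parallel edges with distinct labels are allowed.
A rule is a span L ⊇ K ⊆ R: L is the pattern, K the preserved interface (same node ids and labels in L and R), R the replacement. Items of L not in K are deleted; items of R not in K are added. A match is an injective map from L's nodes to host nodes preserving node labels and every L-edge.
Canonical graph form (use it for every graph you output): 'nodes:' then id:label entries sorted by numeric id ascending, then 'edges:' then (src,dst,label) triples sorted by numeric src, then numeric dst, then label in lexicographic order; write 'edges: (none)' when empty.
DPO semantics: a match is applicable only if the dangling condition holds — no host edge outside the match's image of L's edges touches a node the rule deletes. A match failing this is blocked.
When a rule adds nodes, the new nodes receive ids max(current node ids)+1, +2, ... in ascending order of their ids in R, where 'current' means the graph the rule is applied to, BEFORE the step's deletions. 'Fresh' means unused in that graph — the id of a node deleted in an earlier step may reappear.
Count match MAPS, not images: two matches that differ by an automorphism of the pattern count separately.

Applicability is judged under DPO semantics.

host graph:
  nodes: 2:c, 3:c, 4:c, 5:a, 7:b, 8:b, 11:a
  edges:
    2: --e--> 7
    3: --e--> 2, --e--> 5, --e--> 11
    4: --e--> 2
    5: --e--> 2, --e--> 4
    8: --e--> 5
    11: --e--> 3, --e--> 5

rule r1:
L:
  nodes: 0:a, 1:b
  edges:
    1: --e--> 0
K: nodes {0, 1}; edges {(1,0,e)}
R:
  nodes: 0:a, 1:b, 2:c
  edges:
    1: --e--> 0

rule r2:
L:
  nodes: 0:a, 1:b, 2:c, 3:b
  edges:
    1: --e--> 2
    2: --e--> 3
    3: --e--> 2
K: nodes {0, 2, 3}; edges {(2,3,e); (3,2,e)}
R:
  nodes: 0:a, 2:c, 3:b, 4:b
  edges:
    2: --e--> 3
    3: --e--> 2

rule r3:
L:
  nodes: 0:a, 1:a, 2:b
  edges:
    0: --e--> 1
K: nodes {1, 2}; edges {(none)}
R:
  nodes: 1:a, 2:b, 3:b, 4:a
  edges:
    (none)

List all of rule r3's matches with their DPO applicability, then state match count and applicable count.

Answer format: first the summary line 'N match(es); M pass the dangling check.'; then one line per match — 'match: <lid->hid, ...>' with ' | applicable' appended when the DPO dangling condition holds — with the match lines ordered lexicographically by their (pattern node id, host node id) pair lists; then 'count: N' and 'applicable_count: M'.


2 match(es); 0 pass the dangling check.
match: 0->11, 1->5, 2->7
match: 0->11, 1->5, 2->8
count: 2
applicable_count: 0


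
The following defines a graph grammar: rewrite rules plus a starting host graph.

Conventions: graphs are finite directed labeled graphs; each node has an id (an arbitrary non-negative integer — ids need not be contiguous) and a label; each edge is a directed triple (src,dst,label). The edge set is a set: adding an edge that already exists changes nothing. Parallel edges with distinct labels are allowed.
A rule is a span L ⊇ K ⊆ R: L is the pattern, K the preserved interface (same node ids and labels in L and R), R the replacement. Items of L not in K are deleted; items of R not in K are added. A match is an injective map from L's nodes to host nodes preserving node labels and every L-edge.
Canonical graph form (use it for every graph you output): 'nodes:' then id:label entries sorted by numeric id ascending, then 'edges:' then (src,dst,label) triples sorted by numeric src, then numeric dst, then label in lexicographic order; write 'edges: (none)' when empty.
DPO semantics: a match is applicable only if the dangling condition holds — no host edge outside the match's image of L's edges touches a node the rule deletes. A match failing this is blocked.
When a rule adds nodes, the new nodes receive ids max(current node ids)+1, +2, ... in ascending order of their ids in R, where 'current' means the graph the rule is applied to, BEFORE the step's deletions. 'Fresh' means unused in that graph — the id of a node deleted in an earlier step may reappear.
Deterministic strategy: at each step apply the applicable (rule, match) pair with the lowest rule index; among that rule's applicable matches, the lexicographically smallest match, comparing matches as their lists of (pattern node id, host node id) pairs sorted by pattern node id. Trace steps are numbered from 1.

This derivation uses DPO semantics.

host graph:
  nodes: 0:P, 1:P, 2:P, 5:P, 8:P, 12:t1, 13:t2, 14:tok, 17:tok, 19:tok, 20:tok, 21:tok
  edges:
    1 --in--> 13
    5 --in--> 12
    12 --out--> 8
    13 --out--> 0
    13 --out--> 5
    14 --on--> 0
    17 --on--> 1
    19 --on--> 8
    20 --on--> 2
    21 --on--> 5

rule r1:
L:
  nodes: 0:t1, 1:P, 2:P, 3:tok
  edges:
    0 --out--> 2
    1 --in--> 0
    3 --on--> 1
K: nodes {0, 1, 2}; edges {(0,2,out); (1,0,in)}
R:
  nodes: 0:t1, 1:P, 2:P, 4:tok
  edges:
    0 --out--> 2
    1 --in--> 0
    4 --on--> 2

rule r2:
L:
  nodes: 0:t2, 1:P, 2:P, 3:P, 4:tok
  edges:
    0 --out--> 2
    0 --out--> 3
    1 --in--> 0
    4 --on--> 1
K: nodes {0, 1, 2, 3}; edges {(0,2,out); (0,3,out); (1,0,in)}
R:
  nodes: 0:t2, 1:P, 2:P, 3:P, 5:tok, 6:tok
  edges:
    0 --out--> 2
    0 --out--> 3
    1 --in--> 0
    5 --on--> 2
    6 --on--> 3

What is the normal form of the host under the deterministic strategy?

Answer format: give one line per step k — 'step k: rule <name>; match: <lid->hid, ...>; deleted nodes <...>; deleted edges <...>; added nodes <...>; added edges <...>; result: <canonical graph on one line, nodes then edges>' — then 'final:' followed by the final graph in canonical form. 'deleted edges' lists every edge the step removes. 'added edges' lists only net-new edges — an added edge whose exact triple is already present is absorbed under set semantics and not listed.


step 1: rule r1; match: 0->12, 1->5, 2->8, 3->21; deleted nodes 21; deleted edges (21,5,on); added nodes 22; added edges (22,8,on); result: nodes: 0:P, 1:P, 2:P, 5:P, 8:P, 12:t1, 13:t2, 14:tok, 17:tok, 19:tok, 20:tok, 22:tok edges: (1,13,in); (5,12,in); (12,8,out); (13,0,out); (13,5,out); (14,0,on); (17,1,on); (19,8,on); (20,2,on); (22,8,on)
step 2: rule r2; match: 0->13, 1->1, 2->0, 3->5, 4->17; deleted nodes 17; deleted edges (17,1,on); added nodes 23, 24; added edges (23,0,on); (24,5,on); result: nodes: 0:P, 1:P, 2:P, 5:P, 8:P, 12:t1, 13:t2, 14:tok, 19:tok, 20:tok, 22:tok, 23:tok, 24:tok edges: (1,13,in); (5,12,in); (12,8,out); (13,0,out); (13,5,out); (14,0,on); (19,8,on); (20,2,on); (22,8,on); (23,0,on); (24,5,on)
step 3: rule r1; match: 0->12, 1->5, 2->8, 3->24; deleted nodes 24; deleted edges (24,5,on); added nodes 25; added edges (25,8,on); result: nodes: 0:P, 1:P, 2:P, 5:P, 8:P, 12:t1, 13:t2, 14:tok, 19:tok, 20:tok, 22:tok, 23:tok, 25:tok edges: (1,13,in); (5,12,in); (12,8,out); (13,0,out); (13,5,out); (14,0,on); (19,8,on); (20,2,on); (22,8,on); (23,0,on); (25,8,on)
final:
nodes: 0:P, 1:P, 2:P, 5:P, 8:P, 12:t1, 13:t2, 14:tok, 19:tok, 20:tok, 22:tok, 23:tok, 25:tok
edges: (1,13,in); (5,12,in); (12,8,out); (13,0,out); (13,5,out); (14,0,on); (19,8,on); (20,2,on); (22,8,on); (23,0,on); (25,8,on)
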